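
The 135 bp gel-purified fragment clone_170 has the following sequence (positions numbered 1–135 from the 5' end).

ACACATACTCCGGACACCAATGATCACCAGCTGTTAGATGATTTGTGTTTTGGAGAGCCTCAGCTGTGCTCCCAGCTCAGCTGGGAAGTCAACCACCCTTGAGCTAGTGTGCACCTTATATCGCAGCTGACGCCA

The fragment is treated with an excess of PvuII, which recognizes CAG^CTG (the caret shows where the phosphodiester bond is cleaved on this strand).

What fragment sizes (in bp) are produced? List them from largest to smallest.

PvuII sites (CAGCTG) start at positions 28, 61, 78, 124.
PvuII cuts after base 3 of each site, so after positions 30, 63, 80, 126.
Linear molecule, 4 cuts → 5 fragments:
  1–30 → 30 bp
  31–63 → 33 bp
  64–80 → 17 bp
  81–126 → 46 bp
  127–135 → 9 bp
Sorted largest to smallest: 46, 33, 30, 17, 9 bp.

46, 33, 30, 17, 9 bp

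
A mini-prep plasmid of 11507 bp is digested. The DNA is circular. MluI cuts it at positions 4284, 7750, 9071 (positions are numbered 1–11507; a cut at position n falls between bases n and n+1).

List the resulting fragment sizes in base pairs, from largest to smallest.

6720, 3466, 1321 bp

Circular molecule, 3 cuts → 3 fragments:
  7750 − 4284 = 3466 bp
  9071 − 7750 = 1321 bp
  wrap: 11507 − 9071 + 4284 = 6720 bp
Sorted largest to smallest: 6720, 3466, 1321 bp.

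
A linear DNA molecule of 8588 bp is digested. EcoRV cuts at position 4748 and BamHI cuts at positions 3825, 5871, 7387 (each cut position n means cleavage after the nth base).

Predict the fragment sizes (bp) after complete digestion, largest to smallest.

3825, 1516, 1201, 1123, 923 bp

Combined cut positions (sorted): 3825, 4748, 5871, 7387.
Linear molecule, 4 cuts → 5 fragments:
  3825 − 0 = 3825 bp
  4748 − 3825 = 923 bp
  5871 − 4748 = 1123 bp
  7387 − 5871 = 1516 bp
  8588 − 7387 = 1201 bp
Sorted largest to smallest: 3825, 1516, 1201, 1123, 923 bp.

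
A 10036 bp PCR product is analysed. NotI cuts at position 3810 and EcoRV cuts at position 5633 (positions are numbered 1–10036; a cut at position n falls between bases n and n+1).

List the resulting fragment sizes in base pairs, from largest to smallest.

4403, 3810, 1823 bp

Combined cut positions (sorted): 3810, 5633.
Linear molecule, 2 cuts → 3 fragments:
  3810 − 0 = 3810 bp
  5633 − 3810 = 1823 bp
  10036 − 5633 = 4403 bp
Sorted largest to smallest: 4403, 3810, 1823 bp.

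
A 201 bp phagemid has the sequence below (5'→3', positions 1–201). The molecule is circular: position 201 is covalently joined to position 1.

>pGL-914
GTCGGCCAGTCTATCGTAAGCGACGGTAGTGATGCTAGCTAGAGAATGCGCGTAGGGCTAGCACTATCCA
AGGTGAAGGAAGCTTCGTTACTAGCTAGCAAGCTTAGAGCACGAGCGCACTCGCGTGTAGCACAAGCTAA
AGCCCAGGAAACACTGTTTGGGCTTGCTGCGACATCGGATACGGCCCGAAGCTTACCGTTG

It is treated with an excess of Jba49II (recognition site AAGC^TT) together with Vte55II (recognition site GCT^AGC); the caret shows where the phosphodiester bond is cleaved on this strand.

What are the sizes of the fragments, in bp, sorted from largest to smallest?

89, 45, 24, 23, 13, 7 bp

Jba49II sites (AAGCTT) start at positions 80, 100, 189.
Jba49II cuts after base 4 of each site, so after positions 83, 103, 192.
Vte55II sites (GCTAGC) start at positions 34, 57, 94.
Vte55II cuts after base 3 of each site, so after positions 36, 59, 96.
Combined cut positions: 36, 59, 83, 96, 103, 192.
Circular molecule, 6 cuts → 6 fragments:
  37–59 → 23 bp
  60–83 → 24 bp
  84–96 → 13 bp
  97–103 → 7 bp
  104–192 → 89 bp
  193–201 then 1–36 → 9 + 36 = 45 bp
Sorted largest to smallest: 89, 45, 24, 23, 13, 7 bp.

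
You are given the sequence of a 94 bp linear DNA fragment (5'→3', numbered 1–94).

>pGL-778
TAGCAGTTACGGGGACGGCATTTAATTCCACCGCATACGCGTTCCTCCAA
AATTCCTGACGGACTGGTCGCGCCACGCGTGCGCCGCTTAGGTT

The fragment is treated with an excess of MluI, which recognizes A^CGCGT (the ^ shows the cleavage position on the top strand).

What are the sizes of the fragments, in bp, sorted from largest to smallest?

38, 37, 19 bp

MluI sites (ACGCGT) start at positions 37, 75.
MluI cuts after the first base of each site, so after positions 37, 75.
Linear molecule, 2 cuts → 3 fragments:
  1–37 → 37 bp
  38–75 → 38 bp
  76–94 → 19 bp
Sorted largest to smallest: 38, 37, 19 bp.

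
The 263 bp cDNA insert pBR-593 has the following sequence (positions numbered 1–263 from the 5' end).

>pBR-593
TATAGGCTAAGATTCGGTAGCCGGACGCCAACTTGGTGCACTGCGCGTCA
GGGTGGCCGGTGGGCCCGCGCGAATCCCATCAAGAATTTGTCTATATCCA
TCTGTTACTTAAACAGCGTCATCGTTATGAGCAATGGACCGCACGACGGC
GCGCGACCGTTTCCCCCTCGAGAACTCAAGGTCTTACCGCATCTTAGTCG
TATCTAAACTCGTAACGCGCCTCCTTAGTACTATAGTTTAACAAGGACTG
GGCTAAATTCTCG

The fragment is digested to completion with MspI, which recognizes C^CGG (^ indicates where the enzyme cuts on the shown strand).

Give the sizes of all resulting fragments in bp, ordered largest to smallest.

206, 36, 21 bp

MspI sites (CCGG) start at positions 21, 57.
MspI cuts after the first base of each site, so after positions 21, 57.
Linear molecule, 2 cuts → 3 fragments:
  1–21 → 21 bp
  22–57 → 36 bp
  58–263 → 206 bp
Sorted largest to smallest: 206, 36, 21 bp.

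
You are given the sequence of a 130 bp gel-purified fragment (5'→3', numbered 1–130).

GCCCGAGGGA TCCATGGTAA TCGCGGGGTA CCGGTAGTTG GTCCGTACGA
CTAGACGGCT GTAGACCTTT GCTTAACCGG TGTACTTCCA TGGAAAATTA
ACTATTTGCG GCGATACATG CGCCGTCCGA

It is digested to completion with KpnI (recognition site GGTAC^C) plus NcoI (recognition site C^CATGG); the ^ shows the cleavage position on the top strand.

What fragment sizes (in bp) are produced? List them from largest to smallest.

The KpnI site (GGTACC) starts at position 27.
KpnI cuts after base 5 of each site (before the last base), so after position 31.
NcoI sites (CCATGG) start at positions 12, 88.
NcoI cuts after the first base of each site, so after positions 12, 88.
Combined cut positions: 12, 31, 88.
Linear molecule, 3 cuts → 4 fragments:
  1–12 → 12 bp
  13–31 → 19 bp
  32–88 → 57 bp
  89–130 → 42 bp
Sorted largest to smallest: 57, 42, 19, 12 bp.

57, 42, 19, 12 bp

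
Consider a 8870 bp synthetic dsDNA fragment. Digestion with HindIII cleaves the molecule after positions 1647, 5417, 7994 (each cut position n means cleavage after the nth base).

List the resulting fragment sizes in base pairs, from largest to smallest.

Linear molecule, 3 cuts → 4 fragments:
  1647 − 0 = 1647 bp
  5417 − 1647 = 3770 bp
  7994 − 5417 = 2577 bp
  8870 − 7994 = 876 bp
Sorted largest to smallest: 3770, 2577, 1647, 876 bp.

3770, 2577, 1647, 876 bp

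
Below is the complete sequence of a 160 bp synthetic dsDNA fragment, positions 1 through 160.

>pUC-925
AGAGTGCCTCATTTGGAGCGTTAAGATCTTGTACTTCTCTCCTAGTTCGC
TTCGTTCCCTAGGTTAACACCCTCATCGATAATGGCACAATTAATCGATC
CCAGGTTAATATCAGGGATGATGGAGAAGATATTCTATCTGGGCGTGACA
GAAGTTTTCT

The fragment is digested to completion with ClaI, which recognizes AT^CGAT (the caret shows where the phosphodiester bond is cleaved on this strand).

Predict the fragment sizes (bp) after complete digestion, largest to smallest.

ClaI sites (ATCGAT) start at positions 75, 94.
ClaI cuts after base 2 of each site, so after positions 76, 95.
Linear molecule, 2 cuts → 3 fragments:
  1–76 → 76 bp
  77–95 → 19 bp
  96–160 → 65 bp
Sorted largest to smallest: 76, 65, 19 bp.

76, 65, 19 bp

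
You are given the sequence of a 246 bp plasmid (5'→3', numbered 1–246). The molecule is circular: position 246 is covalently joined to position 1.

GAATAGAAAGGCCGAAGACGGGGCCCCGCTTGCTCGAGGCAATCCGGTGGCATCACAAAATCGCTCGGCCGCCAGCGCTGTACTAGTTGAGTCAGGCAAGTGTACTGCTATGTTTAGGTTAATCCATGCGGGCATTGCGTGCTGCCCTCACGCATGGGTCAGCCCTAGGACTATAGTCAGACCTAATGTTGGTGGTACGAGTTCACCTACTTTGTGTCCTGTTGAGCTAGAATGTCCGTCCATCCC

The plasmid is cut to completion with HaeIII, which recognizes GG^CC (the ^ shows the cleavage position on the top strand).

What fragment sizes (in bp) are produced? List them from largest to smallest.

HaeIII sites (GGCC) start at positions 10, 22, 67.
HaeIII cuts after base 2 of each site, so after positions 11, 23, 68.
Circular molecule, 3 cuts → 3 fragments:
  12–23 → 12 bp
  24–68 → 45 bp
  69–246 then 1–11 → 178 + 11 = 189 bp
Sorted largest to smallest: 189, 45, 12 bp.

189, 45, 12 bp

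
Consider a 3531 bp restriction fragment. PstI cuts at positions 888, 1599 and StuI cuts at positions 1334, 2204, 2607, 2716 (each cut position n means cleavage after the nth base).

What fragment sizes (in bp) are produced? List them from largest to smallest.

888, 815, 605, 446, 403, 265, 109 bp

Combined cut positions (sorted): 888, 1334, 1599, 2204, 2607, 2716.
Linear molecule, 6 cuts → 7 fragments:
  888 − 0 = 888 bp
  1334 − 888 = 446 bp
  1599 − 1334 = 265 bp
  2204 − 1599 = 605 bp
  2607 − 2204 = 403 bp
  2716 − 2607 = 109 bp
  3531 − 2716 = 815 bp
Sorted largest to smallest: 888, 815, 605, 446, 403, 265, 109 bp.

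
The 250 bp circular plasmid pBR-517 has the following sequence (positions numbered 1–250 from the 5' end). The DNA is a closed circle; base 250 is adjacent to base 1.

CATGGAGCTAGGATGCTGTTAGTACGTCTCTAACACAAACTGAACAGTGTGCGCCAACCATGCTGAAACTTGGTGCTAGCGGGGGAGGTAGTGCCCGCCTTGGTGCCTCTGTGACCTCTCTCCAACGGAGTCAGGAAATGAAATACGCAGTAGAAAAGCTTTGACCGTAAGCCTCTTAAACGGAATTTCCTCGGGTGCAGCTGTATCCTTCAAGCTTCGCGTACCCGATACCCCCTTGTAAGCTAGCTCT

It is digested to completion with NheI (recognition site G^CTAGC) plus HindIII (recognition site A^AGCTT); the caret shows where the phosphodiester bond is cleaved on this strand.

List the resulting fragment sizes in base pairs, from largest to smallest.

83, 81, 56, 30 bp

NheI sites (GCTAGC) start at positions 75, 242.
NheI cuts after the first base of each site, so after positions 75, 242.
HindIII sites (AAGCTT) start at positions 156, 212.
HindIII cuts after the first base of each site, so after positions 156, 212.
Combined cut positions: 75, 156, 212, 242.
Circular molecule, 4 cuts → 4 fragments:
  76–156 → 81 bp
  157–212 → 56 bp
  213–242 → 30 bp
  243–250 then 1–75 → 8 + 75 = 83 bp
Sorted largest to smallest: 83, 81, 56, 30 bp.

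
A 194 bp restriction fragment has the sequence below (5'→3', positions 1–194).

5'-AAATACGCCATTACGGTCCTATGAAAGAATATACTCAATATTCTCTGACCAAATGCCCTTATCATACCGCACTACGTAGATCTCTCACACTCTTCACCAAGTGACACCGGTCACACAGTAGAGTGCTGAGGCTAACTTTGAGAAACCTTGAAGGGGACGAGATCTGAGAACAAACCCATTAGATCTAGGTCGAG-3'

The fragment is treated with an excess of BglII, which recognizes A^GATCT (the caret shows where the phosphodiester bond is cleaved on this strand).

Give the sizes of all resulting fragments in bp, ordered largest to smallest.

BglII sites (AGATCT) start at positions 78, 160, 181.
BglII cuts after the first base of each site, so after positions 78, 160, 181.
Linear molecule, 3 cuts → 4 fragments:
  1–78 → 78 bp
  79–160 → 82 bp
  161–181 → 21 bp
  182–194 → 13 bp
Sorted largest to smallest: 82, 78, 21, 13 bp.

82, 78, 21, 13 bp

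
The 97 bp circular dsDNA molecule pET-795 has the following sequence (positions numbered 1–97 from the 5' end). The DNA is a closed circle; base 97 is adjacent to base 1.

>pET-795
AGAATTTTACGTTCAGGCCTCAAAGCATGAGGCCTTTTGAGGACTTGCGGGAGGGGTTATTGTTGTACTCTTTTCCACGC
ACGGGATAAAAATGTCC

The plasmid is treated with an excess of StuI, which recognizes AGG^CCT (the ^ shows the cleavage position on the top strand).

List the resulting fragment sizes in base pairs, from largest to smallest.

82, 15 bp

StuI sites (AGGCCT) start at positions 15, 30.
StuI cuts after base 3 of each site, so after positions 17, 32.
Circular molecule, 2 cuts → 2 fragments:
  18–32 → 15 bp
  33–97 then 1–17 → 65 + 17 = 82 bp
Sorted largest to smallest: 82, 15 bp.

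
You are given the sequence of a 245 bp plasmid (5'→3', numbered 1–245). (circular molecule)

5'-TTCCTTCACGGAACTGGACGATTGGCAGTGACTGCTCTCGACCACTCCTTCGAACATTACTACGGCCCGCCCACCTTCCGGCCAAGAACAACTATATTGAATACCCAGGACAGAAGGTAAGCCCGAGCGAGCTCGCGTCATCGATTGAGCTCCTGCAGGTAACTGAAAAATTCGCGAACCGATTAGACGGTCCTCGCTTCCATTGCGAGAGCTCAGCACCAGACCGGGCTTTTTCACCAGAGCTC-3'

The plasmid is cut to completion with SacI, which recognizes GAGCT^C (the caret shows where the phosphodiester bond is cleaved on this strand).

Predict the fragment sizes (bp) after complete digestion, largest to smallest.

SacI sites (GAGCTC) start at positions 129, 147, 209, 240.
SacI cuts after base 5 of each site (before the last base), so after positions 133, 151, 213, 244.
Circular molecule, 4 cuts → 4 fragments:
  134–151 → 18 bp
  152–213 → 62 bp
  214–244 → 31 bp
  245–245 then 1–133 → 1 + 133 = 134 bp
Sorted largest to smallest: 134, 62, 31, 18 bp.

134, 62, 31, 18 bp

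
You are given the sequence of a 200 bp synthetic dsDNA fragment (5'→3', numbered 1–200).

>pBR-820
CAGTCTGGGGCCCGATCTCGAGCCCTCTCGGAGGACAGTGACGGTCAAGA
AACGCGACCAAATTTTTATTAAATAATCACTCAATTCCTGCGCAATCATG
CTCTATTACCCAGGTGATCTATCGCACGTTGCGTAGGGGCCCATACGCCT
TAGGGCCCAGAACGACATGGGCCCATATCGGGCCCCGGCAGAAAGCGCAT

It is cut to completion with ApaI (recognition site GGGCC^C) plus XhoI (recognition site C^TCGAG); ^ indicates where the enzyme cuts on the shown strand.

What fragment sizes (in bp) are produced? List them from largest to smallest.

ApaI sites (GGGCCC) start at positions 8, 137, 153, 169, 180.
ApaI cuts after base 5 of each site (before the last base), so after positions 12, 141, 157, 173, 184.
The XhoI site (CTCGAG) starts at position 17.
XhoI cuts after the first base of each site, so after position 17.
Combined cut positions: 12, 17, 141, 157, 173, 184.
Linear molecule, 6 cuts → 7 fragments:
  1–12 → 12 bp
  13–17 → 5 bp
  18–141 → 124 bp
  142–157 → 16 bp
  158–173 → 16 bp
  174–184 → 11 bp
  185–200 → 16 bp
Sorted largest to smallest: 124, 16, 16, 16, 12, 11, 5 bp.

124, 16, 16, 16, 12, 11, 5 bp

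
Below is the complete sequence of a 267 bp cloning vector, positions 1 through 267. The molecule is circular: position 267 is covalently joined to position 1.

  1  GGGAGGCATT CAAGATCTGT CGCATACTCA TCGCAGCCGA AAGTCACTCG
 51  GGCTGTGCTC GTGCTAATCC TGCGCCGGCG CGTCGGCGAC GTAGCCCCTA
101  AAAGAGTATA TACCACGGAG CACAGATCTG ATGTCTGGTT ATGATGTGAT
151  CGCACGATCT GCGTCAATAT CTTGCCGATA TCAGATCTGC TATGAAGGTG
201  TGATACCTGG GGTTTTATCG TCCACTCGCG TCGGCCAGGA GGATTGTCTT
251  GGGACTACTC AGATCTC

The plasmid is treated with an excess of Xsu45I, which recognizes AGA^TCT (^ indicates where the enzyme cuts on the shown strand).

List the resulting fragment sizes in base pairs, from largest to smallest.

111, 78, 59, 19 bp

Xsu45I sites (AGATCT) start at positions 13, 124, 183, 261.
Xsu45I cuts after base 3 of each site, so after positions 15, 126, 185, 263.
Circular molecule, 4 cuts → 4 fragments:
  16–126 → 111 bp
  127–185 → 59 bp
  186–263 → 78 bp
  264–267 then 1–15 → 4 + 15 = 19 bp
Sorted largest to smallest: 111, 78, 59, 19 bp.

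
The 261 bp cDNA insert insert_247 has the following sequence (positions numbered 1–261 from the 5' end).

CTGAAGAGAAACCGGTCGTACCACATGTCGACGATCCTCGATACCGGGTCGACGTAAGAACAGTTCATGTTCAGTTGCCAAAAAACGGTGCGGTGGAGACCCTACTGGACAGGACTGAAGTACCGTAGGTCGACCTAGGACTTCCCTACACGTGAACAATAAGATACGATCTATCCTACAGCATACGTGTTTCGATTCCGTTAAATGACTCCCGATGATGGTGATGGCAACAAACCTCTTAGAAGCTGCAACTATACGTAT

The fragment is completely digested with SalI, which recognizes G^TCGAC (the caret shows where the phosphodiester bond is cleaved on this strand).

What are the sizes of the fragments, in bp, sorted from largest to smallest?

SalI sites (GTCGAC) start at positions 27, 48, 129.
SalI cuts after the first base of each site, so after positions 27, 48, 129.
Linear molecule, 3 cuts → 4 fragments:
  1–27 → 27 bp
  28–48 → 21 bp
  49–129 → 81 bp
  130–261 → 132 bp
Sorted largest to smallest: 132, 81, 27, 21 bp.

132, 81, 27, 21 bp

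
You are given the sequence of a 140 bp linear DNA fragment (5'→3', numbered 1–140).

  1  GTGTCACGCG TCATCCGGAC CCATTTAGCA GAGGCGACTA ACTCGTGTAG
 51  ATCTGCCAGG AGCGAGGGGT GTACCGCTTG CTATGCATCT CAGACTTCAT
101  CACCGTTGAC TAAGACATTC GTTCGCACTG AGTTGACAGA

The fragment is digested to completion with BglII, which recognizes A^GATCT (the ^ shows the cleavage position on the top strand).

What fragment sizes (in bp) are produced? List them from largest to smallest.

91, 49 bp

The BglII site (AGATCT) starts at position 49.
BglII cuts after the first base of each site, so after position 49.
Linear molecule, 1 cut → 2 fragments:
  1–49 → 49 bp
  50–140 → 91 bp
Sorted largest to smallest: 91, 49 bp.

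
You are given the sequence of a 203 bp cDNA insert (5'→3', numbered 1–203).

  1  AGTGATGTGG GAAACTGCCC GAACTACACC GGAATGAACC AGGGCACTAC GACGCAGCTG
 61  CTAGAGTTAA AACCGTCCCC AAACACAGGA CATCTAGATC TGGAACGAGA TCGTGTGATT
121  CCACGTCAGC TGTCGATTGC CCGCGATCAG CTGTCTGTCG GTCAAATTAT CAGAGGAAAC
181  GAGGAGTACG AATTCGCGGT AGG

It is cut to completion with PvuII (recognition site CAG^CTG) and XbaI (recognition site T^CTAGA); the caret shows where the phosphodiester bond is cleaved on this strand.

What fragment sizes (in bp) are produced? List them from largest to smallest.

PvuII sites (CAGCTG) start at positions 55, 127, 148.
PvuII cuts after base 3 of each site, so after positions 57, 129, 150.
The XbaI site (TCTAGA) starts at position 93.
XbaI cuts after the first base of each site, so after position 93.
Combined cut positions: 57, 93, 129, 150.
Linear molecule, 4 cuts → 5 fragments:
  1–57 → 57 bp
  58–93 → 36 bp
  94–129 → 36 bp
  130–150 → 21 bp
  151–203 → 53 bp
Sorted largest to smallest: 57, 53, 36, 36, 21 bp.

57, 53, 36, 36, 21 bp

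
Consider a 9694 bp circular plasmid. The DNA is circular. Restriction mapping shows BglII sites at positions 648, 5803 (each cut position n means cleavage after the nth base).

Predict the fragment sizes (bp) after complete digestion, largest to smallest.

5155, 4539 bp

Circular molecule, 2 cuts → 2 fragments:
  5803 − 648 = 5155 bp
  wrap: 9694 − 5803 + 648 = 4539 bp
Sorted largest to smallest: 5155, 4539 bp.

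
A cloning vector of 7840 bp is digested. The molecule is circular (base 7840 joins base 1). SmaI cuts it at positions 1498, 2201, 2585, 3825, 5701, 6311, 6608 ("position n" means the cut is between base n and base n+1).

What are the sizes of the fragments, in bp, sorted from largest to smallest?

2730, 1876, 1240, 703, 610, 384, 297 bp

Circular molecule, 7 cuts → 7 fragments:
  2201 − 1498 = 703 bp
  2585 − 2201 = 384 bp
  3825 − 2585 = 1240 bp
  5701 − 3825 = 1876 bp
  6311 − 5701 = 610 bp
  6608 − 6311 = 297 bp
  wrap: 7840 − 6608 + 1498 = 2730 bp
Sorted largest to smallest: 2730, 1876, 1240, 703, 610, 384, 297 bp.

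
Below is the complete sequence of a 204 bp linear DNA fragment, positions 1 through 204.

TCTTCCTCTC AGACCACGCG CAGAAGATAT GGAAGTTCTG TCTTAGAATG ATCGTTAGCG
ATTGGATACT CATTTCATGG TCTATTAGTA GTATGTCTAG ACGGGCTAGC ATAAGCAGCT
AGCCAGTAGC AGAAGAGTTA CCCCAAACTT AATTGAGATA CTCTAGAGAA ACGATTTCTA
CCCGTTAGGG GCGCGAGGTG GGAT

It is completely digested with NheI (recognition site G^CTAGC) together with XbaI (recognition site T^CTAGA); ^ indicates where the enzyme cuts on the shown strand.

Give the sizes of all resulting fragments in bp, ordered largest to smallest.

NheI sites (GCTAGC) start at positions 105, 118.
NheI cuts after the first base of each site, so after positions 105, 118.
XbaI sites (TCTAGA) start at positions 96, 162.
XbaI cuts after the first base of each site, so after positions 96, 162.
Combined cut positions: 96, 105, 118, 162.
Linear molecule, 4 cuts → 5 fragments:
  1–96 → 96 bp
  97–105 → 9 bp
  106–118 → 13 bp
  119–162 → 44 bp
  163–204 → 42 bp
Sorted largest to smallest: 96, 44, 42, 13, 9 bp.

96, 44, 42, 13, 9 bp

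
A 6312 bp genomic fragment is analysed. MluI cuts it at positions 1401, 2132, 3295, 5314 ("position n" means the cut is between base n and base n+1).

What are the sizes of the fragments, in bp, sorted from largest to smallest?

Linear molecule, 4 cuts → 5 fragments:
  1401 − 0 = 1401 bp
  2132 − 1401 = 731 bp
  3295 − 2132 = 1163 bp
  5314 − 3295 = 2019 bp
  6312 − 5314 = 998 bp
Sorted largest to smallest: 2019, 1401, 1163, 998, 731 bp.

2019, 1401, 1163, 998, 731 bp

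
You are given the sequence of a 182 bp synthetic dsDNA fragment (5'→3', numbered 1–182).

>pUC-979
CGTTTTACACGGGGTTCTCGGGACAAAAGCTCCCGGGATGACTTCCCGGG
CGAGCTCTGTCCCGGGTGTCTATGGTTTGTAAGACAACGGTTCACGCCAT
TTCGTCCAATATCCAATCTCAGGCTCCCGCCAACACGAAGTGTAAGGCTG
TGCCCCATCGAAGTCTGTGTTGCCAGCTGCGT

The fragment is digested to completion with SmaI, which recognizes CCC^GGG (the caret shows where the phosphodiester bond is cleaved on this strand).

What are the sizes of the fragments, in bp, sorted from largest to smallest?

SmaI sites (CCCGGG) start at positions 32, 45, 61.
SmaI cuts after base 3 of each site, so after positions 34, 47, 63.
Linear molecule, 3 cuts → 4 fragments:
  1–34 → 34 bp
  35–47 → 13 bp
  48–63 → 16 bp
  64–182 → 119 bp
Sorted largest to smallest: 119, 34, 16, 13 bp.

119, 34, 16, 13 bp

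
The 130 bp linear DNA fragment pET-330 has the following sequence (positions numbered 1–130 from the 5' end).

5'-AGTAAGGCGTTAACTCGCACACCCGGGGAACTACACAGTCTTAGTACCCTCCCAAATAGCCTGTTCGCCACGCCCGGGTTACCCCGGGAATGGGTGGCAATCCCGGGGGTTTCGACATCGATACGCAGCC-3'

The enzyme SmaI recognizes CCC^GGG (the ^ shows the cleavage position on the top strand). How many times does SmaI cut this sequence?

CCCGGG occurs starting at positions 22, 73, 83, 102.
SmaI cuts at 4 sites.

4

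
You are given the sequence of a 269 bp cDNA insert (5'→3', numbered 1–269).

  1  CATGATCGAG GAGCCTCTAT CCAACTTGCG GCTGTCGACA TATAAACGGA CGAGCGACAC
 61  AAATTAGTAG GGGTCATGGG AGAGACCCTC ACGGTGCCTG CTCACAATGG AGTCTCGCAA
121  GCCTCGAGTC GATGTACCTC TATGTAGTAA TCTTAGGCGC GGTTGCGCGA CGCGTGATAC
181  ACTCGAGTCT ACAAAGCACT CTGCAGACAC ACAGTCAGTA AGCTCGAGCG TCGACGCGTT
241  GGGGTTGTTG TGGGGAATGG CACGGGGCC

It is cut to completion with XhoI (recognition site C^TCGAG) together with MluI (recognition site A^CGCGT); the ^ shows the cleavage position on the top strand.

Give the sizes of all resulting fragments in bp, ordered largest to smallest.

123, 47, 41, 35, 12, 11 bp

XhoI sites (CTCGAG) start at positions 123, 182, 223.
XhoI cuts after the first base of each site, so after positions 123, 182, 223.
MluI sites (ACGCGT) start at positions 170, 234.
MluI cuts after the first base of each site, so after positions 170, 234.
Combined cut positions: 123, 170, 182, 223, 234.
Linear molecule, 5 cuts → 6 fragments:
  1–123 → 123 bp
  124–170 → 47 bp
  171–182 → 12 bp
  183–223 → 41 bp
  224–234 → 11 bp
  235–269 → 35 bp
Sorted largest to smallest: 123, 47, 41, 35, 12, 11 bp.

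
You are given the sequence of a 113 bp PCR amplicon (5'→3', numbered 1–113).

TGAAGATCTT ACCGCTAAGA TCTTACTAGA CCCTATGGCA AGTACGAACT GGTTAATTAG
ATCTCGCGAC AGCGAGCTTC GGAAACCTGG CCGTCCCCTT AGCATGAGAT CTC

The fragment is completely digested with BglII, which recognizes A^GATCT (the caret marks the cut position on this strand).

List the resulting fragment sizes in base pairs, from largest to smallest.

BglII sites (AGATCT) start at positions 4, 18, 59, 107.
BglII cuts after the first base of each site, so after positions 4, 18, 59, 107.
Linear molecule, 4 cuts → 5 fragments:
  1–4 → 4 bp
  5–18 → 14 bp
  19–59 → 41 bp
  60–107 → 48 bp
  108–113 → 6 bp
Sorted largest to smallest: 48, 41, 14, 6, 4 bp.

48, 41, 14, 6, 4 bp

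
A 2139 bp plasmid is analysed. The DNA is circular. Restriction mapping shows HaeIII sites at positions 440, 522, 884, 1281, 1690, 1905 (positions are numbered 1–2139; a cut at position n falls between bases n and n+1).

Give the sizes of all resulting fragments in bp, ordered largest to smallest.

674, 409, 397, 362, 215, 82 bp

Circular molecule, 6 cuts → 6 fragments:
  522 − 440 = 82 bp
  884 − 522 = 362 bp
  1281 − 884 = 397 bp
  1690 − 1281 = 409 bp
  1905 − 1690 = 215 bp
  wrap: 2139 − 1905 + 440 = 674 bp
Sorted largest to smallest: 674, 409, 397, 362, 215, 82 bp.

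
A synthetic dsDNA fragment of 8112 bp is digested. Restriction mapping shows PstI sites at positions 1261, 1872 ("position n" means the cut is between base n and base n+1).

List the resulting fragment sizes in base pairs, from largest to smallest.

6240, 1261, 611 bp

Linear molecule, 2 cuts → 3 fragments:
  1261 − 0 = 1261 bp
  1872 − 1261 = 611 bp
  8112 − 1872 = 6240 bp
Sorted largest to smallest: 6240, 1261, 611 bp.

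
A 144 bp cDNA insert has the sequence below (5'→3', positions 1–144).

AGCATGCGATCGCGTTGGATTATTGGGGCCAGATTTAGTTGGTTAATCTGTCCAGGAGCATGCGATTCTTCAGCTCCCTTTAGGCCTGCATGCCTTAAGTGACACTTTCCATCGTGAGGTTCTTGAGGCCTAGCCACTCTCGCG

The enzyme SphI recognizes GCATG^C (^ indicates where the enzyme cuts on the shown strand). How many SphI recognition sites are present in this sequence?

3

GCATGC occurs starting at positions 2, 58, 88.
SphI cuts at 3 sites.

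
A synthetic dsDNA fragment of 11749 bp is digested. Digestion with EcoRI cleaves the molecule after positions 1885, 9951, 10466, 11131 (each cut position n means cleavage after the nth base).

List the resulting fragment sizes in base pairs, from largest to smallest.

8066, 1885, 665, 618, 515 bp

Linear molecule, 4 cuts → 5 fragments:
  1885 − 0 = 1885 bp
  9951 − 1885 = 8066 bp
  10466 − 9951 = 515 bp
  11131 − 10466 = 665 bp
  11749 − 11131 = 618 bp
Sorted largest to smallest: 8066, 1885, 665, 618, 515 bp.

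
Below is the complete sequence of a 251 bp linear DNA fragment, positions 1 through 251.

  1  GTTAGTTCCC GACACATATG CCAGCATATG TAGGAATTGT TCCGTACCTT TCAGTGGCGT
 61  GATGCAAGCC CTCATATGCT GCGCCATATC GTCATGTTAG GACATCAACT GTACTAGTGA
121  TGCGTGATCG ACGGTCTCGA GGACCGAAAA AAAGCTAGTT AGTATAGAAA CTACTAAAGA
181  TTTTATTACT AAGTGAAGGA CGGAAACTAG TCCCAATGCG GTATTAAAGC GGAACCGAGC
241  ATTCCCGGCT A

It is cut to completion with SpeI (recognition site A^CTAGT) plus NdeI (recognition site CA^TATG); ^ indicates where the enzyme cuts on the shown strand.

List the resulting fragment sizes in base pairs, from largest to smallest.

93, 48, 45, 39, 16, 10 bp

SpeI sites (ACTAGT) start at positions 113, 206.
SpeI cuts after the first base of each site, so after positions 113, 206.
NdeI sites (CATATG) start at positions 15, 25, 73.
NdeI cuts after base 2 of each site, so after positions 16, 26, 74.
Combined cut positions: 16, 26, 74, 113, 206.
Linear molecule, 5 cuts → 6 fragments:
  1–16 → 16 bp
  17–26 → 10 bp
  27–74 → 48 bp
  75–113 → 39 bp
  114–206 → 93 bp
  207–251 → 45 bp
Sorted largest to smallest: 93, 48, 45, 39, 16, 10 bp.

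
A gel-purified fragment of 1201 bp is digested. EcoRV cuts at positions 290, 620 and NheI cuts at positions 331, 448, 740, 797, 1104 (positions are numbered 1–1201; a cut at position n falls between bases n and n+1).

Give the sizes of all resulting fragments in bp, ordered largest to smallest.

Combined cut positions (sorted): 290, 331, 448, 620, 740, 797, 1104.
Linear molecule, 7 cuts → 8 fragments:
  290 − 0 = 290 bp
  331 − 290 = 41 bp
  448 − 331 = 117 bp
  620 − 448 = 172 bp
  740 − 620 = 120 bp
  797 − 740 = 57 bp
  1104 − 797 = 307 bp
  1201 − 1104 = 97 bp
Sorted largest to smallest: 307, 290, 172, 120, 117, 97, 57, 41 bp.

307, 290, 172, 120, 117, 97, 57, 41 bp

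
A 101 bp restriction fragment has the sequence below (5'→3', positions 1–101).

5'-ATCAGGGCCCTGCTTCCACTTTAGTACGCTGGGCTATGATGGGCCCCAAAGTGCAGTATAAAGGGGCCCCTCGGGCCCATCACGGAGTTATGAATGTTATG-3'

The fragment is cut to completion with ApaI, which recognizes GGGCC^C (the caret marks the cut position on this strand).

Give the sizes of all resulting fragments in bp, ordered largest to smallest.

36, 24, 23, 9, 9 bp

ApaI sites (GGGCCC) start at positions 5, 41, 64, 73.
ApaI cuts after base 5 of each site (before the last base), so after positions 9, 45, 68, 77.
Linear molecule, 4 cuts → 5 fragments:
  1–9 → 9 bp
  10–45 → 36 bp
  46–68 → 23 bp
  69–77 → 9 bp
  78–101 → 24 bp
Sorted largest to smallest: 36, 24, 23, 9, 9 bp.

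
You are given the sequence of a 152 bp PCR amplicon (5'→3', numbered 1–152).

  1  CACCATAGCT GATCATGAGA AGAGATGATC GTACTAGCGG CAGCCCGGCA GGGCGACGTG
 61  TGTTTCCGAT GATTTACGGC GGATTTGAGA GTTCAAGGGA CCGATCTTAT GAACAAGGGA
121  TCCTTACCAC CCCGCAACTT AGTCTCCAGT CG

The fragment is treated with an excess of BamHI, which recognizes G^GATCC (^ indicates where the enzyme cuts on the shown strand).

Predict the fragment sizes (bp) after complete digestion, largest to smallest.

118, 34 bp

The BamHI site (GGATCC) starts at position 118.
BamHI cuts after the first base of each site, so after position 118.
Linear molecule, 1 cut → 2 fragments:
  1–118 → 118 bp
  119–152 → 34 bp
Sorted largest to smallest: 118, 34 bp.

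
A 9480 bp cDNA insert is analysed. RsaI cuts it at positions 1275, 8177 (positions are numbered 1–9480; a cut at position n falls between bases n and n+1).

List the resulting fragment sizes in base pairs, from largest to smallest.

6902, 1303, 1275 bp

Linear molecule, 2 cuts → 3 fragments:
  1275 − 0 = 1275 bp
  8177 − 1275 = 6902 bp
  9480 − 8177 = 1303 bp
Sorted largest to smallest: 6902, 1303, 1275 bp.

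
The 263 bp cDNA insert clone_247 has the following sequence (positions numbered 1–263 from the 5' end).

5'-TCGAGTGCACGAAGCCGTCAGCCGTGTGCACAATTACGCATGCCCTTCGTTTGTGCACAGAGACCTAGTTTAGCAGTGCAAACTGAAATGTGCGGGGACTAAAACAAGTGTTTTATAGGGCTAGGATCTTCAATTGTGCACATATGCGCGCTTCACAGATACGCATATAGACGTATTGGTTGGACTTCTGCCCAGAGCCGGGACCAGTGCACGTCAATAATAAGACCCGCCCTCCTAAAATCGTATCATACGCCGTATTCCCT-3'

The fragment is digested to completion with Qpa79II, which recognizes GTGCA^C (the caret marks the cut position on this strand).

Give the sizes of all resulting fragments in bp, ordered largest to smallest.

83, 71, 52, 27, 21, 9 bp

Qpa79II sites (GTGCAC) start at positions 5, 26, 53, 136, 207.
Qpa79II cuts after base 5 of each site (before the last base), so after positions 9, 30, 57, 140, 211.
Linear molecule, 5 cuts → 6 fragments:
  1–9 → 9 bp
  10–30 → 21 bp
  31–57 → 27 bp
  58–140 → 83 bp
  141–211 → 71 bp
  212–263 → 52 bp
Sorted largest to smallest: 83, 71, 52, 27, 21, 9 bp.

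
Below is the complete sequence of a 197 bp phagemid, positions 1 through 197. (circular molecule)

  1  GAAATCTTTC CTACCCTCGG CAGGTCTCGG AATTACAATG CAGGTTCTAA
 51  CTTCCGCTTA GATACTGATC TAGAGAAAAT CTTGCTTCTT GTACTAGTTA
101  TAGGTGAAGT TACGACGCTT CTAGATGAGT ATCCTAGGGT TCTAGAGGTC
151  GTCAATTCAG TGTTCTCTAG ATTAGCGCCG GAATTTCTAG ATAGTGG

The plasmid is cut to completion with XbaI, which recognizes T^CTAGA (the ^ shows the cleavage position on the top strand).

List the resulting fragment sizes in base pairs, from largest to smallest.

XbaI sites (TCTAGA) start at positions 69, 120, 141, 166, 186.
XbaI cuts after the first base of each site, so after positions 69, 120, 141, 166, 186.
Circular molecule, 5 cuts → 5 fragments:
  70–120 → 51 bp
  121–141 → 21 bp
  142–166 → 25 bp
  167–186 → 20 bp
  187–197 then 1–69 → 11 + 69 = 80 bp
Sorted largest to smallest: 80, 51, 25, 21, 20 bp.

80, 51, 25, 21, 20 bp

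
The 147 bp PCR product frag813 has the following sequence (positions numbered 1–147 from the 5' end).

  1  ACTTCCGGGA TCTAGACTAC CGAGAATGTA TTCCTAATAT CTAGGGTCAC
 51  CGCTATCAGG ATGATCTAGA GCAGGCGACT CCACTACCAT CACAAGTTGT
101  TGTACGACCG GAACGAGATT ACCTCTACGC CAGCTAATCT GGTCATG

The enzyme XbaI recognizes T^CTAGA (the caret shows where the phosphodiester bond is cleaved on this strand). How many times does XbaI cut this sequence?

TCTAGA occurs starting at positions 11, 65.
XbaI cuts at 2 sites.

2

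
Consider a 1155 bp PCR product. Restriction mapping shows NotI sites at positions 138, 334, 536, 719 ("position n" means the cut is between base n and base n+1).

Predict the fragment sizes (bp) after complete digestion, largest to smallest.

Linear molecule, 4 cuts → 5 fragments:
  138 − 0 = 138 bp
  334 − 138 = 196 bp
  536 − 334 = 202 bp
  719 − 536 = 183 bp
  1155 − 719 = 436 bp
Sorted largest to smallest: 436, 202, 196, 183, 138 bp.

436, 202, 196, 183, 138 bp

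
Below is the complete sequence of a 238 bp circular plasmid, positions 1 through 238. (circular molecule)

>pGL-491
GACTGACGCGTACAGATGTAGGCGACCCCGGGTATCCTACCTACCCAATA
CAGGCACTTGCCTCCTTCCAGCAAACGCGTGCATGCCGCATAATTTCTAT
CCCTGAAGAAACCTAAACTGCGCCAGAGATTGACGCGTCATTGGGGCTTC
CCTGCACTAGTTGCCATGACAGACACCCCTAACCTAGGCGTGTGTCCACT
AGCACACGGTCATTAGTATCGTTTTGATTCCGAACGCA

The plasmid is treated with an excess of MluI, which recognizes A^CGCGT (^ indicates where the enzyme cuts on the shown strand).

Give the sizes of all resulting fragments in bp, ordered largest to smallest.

111, 69, 58 bp

MluI sites (ACGCGT) start at positions 6, 75, 133.
MluI cuts after the first base of each site, so after positions 6, 75, 133.
Circular molecule, 3 cuts → 3 fragments:
  7–75 → 69 bp
  76–133 → 58 bp
  134–238 then 1–6 → 105 + 6 = 111 bp
Sorted largest to smallest: 111, 69, 58 bp.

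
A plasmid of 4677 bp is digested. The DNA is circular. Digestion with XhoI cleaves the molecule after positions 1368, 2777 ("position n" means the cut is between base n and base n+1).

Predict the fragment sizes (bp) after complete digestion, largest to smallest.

3268, 1409 bp

Circular molecule, 2 cuts → 2 fragments:
  2777 − 1368 = 1409 bp
  wrap: 4677 − 2777 + 1368 = 3268 bp
Sorted largest to smallest: 3268, 1409 bp.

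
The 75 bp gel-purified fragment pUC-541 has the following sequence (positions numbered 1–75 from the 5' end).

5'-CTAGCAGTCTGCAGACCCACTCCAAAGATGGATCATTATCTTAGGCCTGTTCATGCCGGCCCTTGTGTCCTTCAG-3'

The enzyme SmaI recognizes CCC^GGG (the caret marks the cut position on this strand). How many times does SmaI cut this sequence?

No occurrence of CCCGGG is present in the sequence.
SmaI does not cut: 0 sites.

0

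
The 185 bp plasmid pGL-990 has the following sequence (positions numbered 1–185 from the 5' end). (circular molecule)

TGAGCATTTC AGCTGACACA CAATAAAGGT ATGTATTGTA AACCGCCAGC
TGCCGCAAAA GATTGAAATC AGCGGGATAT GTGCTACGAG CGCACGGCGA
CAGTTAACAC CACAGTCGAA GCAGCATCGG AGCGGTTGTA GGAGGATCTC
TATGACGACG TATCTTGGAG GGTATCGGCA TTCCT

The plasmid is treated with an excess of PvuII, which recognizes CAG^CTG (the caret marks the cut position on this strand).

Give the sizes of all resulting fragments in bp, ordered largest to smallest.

PvuII sites (CAGCTG) start at positions 10, 47.
PvuII cuts after base 3 of each site, so after positions 12, 49.
Circular molecule, 2 cuts → 2 fragments:
  13–49 → 37 bp
  50–185 then 1–12 → 136 + 12 = 148 bp
Sorted largest to smallest: 148, 37 bp.

148, 37 bp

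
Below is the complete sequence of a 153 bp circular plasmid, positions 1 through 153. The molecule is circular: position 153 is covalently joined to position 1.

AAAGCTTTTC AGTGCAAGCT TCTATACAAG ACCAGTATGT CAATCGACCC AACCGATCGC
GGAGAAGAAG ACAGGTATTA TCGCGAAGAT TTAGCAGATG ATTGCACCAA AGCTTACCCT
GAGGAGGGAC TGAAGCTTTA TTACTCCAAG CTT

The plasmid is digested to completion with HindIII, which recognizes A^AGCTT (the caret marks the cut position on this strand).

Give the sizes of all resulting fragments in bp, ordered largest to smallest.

94, 23, 15, 14, 7 bp

HindIII sites (AAGCTT) start at positions 2, 16, 110, 133, 148.
HindIII cuts after the first base of each site, so after positions 2, 16, 110, 133, 148.
Circular molecule, 5 cuts → 5 fragments:
  3–16 → 14 bp
  17–110 → 94 bp
  111–133 → 23 bp
  134–148 → 15 bp
  149–153 then 1–2 → 5 + 2 = 7 bp
Sorted largest to smallest: 94, 23, 15, 14, 7 bp.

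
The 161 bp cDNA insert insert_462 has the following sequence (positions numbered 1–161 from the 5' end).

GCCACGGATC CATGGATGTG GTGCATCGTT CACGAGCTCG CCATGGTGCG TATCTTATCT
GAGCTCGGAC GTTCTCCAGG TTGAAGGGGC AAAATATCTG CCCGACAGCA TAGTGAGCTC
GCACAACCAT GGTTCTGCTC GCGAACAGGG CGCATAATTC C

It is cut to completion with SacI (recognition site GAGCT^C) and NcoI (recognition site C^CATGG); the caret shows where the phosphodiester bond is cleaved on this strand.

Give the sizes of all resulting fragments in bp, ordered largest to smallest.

54, 34, 28, 24, 10, 8, 3 bp

SacI sites (GAGCTC) start at positions 34, 61, 115.
SacI cuts after base 5 of each site (before the last base), so after positions 38, 65, 119.
NcoI sites (CCATGG) start at positions 10, 41, 127.
NcoI cuts after the first base of each site, so after positions 10, 41, 127.
Combined cut positions: 10, 38, 41, 65, 119, 127.
Linear molecule, 6 cuts → 7 fragments:
  1–10 → 10 bp
  11–38 → 28 bp
  39–41 → 3 bp
  42–65 → 24 bp
  66–119 → 54 bp
  120–127 → 8 bp
  128–161 → 34 bp
Sorted largest to smallest: 54, 34, 28, 24, 10, 8, 3 bp.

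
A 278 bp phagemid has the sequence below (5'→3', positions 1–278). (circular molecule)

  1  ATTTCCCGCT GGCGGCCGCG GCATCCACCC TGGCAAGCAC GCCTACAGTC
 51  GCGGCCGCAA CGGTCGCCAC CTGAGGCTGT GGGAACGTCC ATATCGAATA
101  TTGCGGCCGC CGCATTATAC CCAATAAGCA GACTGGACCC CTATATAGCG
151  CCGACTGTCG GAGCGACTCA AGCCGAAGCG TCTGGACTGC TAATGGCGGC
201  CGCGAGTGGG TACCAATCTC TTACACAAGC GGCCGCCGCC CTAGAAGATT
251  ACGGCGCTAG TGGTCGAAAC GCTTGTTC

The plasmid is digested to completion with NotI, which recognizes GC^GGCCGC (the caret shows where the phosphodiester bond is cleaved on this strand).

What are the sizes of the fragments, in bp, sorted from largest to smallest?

93, 61, 52, 39, 33 bp

NotI sites (GCGGCCGC) start at positions 12, 51, 103, 196, 229.
NotI cuts after base 2 of each site, so after positions 13, 52, 104, 197, 230.
Circular molecule, 5 cuts → 5 fragments:
  14–52 → 39 bp
  53–104 → 52 bp
  105–197 → 93 bp
  198–230 → 33 bp
  231–278 then 1–13 → 48 + 13 = 61 bp
Sorted largest to smallest: 93, 61, 52, 39, 33 bp.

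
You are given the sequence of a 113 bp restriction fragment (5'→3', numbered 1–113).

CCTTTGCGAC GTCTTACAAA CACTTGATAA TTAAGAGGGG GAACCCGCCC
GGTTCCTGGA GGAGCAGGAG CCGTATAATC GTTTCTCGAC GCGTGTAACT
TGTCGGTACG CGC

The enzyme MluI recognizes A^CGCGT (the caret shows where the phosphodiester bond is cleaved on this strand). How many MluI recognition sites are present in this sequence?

1

ACGCGT occurs starting at position 89.
MluI cuts at 1 site.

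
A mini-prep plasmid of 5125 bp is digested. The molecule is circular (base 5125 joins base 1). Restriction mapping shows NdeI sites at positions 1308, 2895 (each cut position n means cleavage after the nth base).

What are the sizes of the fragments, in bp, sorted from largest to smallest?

3538, 1587 bp

Circular molecule, 2 cuts → 2 fragments:
  2895 − 1308 = 1587 bp
  wrap: 5125 − 2895 + 1308 = 3538 bp
Sorted largest to smallest: 3538, 1587 bp.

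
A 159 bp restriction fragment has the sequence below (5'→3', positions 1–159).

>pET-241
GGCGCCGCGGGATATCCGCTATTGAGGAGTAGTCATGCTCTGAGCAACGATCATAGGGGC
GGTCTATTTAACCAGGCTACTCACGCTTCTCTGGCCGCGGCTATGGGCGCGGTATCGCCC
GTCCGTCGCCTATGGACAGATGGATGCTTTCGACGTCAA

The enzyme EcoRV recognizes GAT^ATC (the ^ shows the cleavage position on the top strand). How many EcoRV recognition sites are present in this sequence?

1

GATATC occurs starting at position 11.
EcoRV cuts at 1 site.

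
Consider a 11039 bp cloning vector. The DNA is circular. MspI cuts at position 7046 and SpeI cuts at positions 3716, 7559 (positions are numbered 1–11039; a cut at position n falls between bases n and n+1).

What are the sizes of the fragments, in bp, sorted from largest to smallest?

Combined cut positions (sorted): 3716, 7046, 7559.
Circular molecule, 3 cuts → 3 fragments:
  7046 − 3716 = 3330 bp
  7559 − 7046 = 513 bp
  wrap: 11039 − 7559 + 3716 = 7196 bp
Sorted largest to smallest: 7196, 3330, 513 bp.

7196, 3330, 513 bp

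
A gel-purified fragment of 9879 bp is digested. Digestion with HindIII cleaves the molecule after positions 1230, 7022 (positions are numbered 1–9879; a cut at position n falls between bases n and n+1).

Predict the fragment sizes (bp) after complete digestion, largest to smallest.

5792, 2857, 1230 bp

Linear molecule, 2 cuts → 3 fragments:
  1230 − 0 = 1230 bp
  7022 − 1230 = 5792 bp
  9879 − 7022 = 2857 bp
Sorted largest to smallest: 5792, 2857, 1230 bp.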